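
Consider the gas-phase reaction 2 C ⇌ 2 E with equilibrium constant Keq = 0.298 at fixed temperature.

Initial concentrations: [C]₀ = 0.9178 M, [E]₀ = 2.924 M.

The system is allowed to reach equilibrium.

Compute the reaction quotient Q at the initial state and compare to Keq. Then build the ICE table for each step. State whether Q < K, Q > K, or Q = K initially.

Q₀ = 10.15; Q > K (proceeds reverse)

Q₀ = 10.15 vs Keq = 0.298 ⇒ Q>K, reverse
Step 1:
                    C           E
  init         0.9178       2.924
  Δ             1.567      -1.567
  eq            2.485       1.357
  solve Keq expr → x = -0.7837; check Q = 0.298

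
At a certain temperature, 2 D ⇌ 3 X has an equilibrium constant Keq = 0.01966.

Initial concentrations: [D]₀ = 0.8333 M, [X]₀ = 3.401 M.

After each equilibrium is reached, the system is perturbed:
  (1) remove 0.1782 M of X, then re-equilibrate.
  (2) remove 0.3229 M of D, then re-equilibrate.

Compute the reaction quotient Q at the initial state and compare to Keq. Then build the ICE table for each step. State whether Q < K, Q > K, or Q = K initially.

Q₀ = 56.65; Q > K (proceeds reverse)

Q₀ = 56.65 vs Keq = 0.01966 ⇒ Q>K, reverse
Step 1:
                   D          X
  init        0.8333      3.401
  Δ            1.914     -2.872
  eq           2.748     0.5295
  solve Keq expr → x = -0.9572; check Q = 0.01966
Then remove 0.1782 M of X.
Step 2:
                   D          X
  init         2.748     0.3513
  Δ          -0.1094     0.1641
  eq           2.638     0.5153
  solve Keq expr → x = 0.05468; check Q = 0.01966
Then remove 0.3229 M of D.
Step 3:
                   D          X
  init         2.315     0.5153
  Δ          0.02626   -0.03939
  eq           2.342     0.4759
  solve Keq expr → x = -0.01313; check Q = 0.01966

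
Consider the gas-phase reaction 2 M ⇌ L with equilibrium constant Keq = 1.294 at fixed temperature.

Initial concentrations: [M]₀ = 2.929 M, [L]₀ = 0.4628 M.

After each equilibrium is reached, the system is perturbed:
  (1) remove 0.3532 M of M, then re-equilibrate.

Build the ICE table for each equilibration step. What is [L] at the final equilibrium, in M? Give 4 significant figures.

[L]_eq = 1.258 M

Q₀ = 0.05395 vs Keq = 1.294 ⇒ Q<K, forward
Step 1:
                   M          L
  init         2.929     0.4628
  Δ           -1.887     0.9433
  eq           1.042      1.406
  solve Keq expr → x = 0.9433; check Q = 1.294
Then remove 0.3532 M of M.
Step 2:
                   M          L
  init        0.6892      1.406
  Δ           0.2967    -0.1483
  eq          0.9859      1.258
  solve Keq expr → x = -0.1483; check Q = 1.294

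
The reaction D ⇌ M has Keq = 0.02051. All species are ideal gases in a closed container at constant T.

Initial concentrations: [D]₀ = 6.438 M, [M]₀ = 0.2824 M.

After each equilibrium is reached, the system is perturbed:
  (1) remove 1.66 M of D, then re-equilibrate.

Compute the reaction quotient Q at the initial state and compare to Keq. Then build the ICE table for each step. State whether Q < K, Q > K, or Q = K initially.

Q₀ = 0.04386 vs Keq = 0.02051 ⇒ Q>K, reverse
Step 1:
                   D          M
  Initial      6.438     0.2824
  Change      0.1473    -0.1473
  Equil        6.585     0.1351
  solve Keq expr → x = -0.1473; check Q = 0.02051
Then remove 1.66 M of D.
Step 2:
                   D          M
  Initial      4.925     0.1351
  Change     0.03336   -0.03336
  Equil        4.959     0.1017
  solve Keq expr → x = -0.03336; check Q = 0.02051

Q₀ = 0.04386; Q > K (proceeds reverse)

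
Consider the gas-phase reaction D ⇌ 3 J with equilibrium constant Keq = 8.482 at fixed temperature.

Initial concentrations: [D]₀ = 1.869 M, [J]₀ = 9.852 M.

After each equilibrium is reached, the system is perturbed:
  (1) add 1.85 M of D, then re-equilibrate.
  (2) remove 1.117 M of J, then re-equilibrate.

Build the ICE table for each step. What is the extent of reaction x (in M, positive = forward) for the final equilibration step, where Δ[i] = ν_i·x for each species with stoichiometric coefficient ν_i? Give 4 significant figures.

Q₀ = 511.6 vs Keq = 8.482 ⇒ Q>K, reverse
Step 1:
                   D          J
  I            1.869      9.852
  C            2.199     -6.596
  E            4.068      3.256
  solve Keq expr → x = -2.199; check Q = 8.482
Then add 1.85 M of D.
Step 2:
                   D          J
  I            5.918      3.256
  C           -0.135      0.405
  E            5.783      3.661
  solve Keq expr → x = 0.135; check Q = 8.482
Then remove 1.117 M of J.
Step 3:
                   D          J
  I            5.783      2.544
  C          -0.3474      1.042
  E            5.435      3.586
  solve Keq expr → x = 0.3474; check Q = 8.482

x = 0.3474 M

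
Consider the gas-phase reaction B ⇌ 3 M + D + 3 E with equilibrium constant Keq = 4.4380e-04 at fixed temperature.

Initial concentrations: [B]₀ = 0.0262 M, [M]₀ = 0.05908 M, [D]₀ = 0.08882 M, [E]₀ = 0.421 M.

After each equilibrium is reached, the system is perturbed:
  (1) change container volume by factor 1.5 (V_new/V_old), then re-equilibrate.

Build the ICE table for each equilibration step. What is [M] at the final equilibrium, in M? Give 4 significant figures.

[M]_eq = 0.08237 M

Q₀ = 5.2165e-05 vs Keq = 4.4380e-04 ⇒ Q<K, forward
Step 1:
                  B         M         D         E
  init       0.0262   0.05908   0.08882     0.421
  Δ         -0.0106   0.03179    0.0106   0.03179
  eq         0.0156   0.09087   0.09942    0.4528
  solve Keq expr → x = 0.0106; check Q = 4.4380e-04
Then change container volume by factor 1.5 (V_new/V_old).
Step 2:
                  B         M         D         E
  init       0.0104   0.06058   0.06628    0.3019
  Δ       -0.007263   0.02179  0.007263   0.02179
  eq       0.003139   0.08237   0.07354    0.3236
  solve Keq expr → x = 0.007263; check Q = 4.4380e-04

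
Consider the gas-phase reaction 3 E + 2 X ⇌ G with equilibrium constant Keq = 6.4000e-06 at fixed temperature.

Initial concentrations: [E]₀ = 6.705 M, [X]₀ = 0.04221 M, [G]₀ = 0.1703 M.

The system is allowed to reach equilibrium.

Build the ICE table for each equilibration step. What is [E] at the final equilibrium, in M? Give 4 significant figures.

Q₀ = 0.3171 vs Keq = 6.4000e-06 ⇒ Q>K, reverse
Step 1:
                  E         X         G
  I           6.705   0.04221    0.1703
  C          0.5098    0.3399   -0.1699
  E           7.215    0.3821 3.5094e-04
  solve Keq expr → x = -0.1699; check Q = 6.4000e-06

[E]_eq = 7.215 M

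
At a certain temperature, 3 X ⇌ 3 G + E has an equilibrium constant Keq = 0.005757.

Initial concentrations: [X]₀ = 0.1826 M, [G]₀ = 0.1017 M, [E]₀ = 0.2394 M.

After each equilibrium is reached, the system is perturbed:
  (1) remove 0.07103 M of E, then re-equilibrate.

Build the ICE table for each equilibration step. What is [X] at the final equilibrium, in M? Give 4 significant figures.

Q₀ = 0.04136 vs Keq = 0.005757 ⇒ Q>K, reverse
Step 1:
                   X          G          E
  I           0.1826     0.1017     0.2394
  C          0.03714   -0.03714   -0.01238
  E           0.2197    0.06456      0.227
  solve Keq expr → x = -0.01238; check Q = 0.005757
Then remove 0.07103 M of E.
Step 2:
                   X          G          E
  I           0.2197    0.06456      0.156
  C        -0.006219   0.006219   0.002073
  E           0.2135    0.07078     0.1581
  solve Keq expr → x = 0.002073; check Q = 0.005757

[X]_eq = 0.2135 M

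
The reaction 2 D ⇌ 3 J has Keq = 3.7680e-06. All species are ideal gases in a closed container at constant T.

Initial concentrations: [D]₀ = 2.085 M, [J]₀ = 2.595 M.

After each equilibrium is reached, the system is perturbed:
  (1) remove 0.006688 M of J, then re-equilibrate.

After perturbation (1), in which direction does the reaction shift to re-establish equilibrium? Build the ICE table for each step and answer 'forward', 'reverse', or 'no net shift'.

Q₀ = 4.02 vs Keq = 3.7680e-06 ⇒ Q>K, reverse
Step 1:
                  D         J
  I           2.085     2.595
  C           1.705    -2.557
  E            3.79   0.03783
  solve Keq expr → x = -0.8524; check Q = 3.7680e-06
Then remove 0.006688 M of J.
Step 2:
                  D         J
  I            3.79   0.03114
  C       -0.004439  0.006658
  E           3.785    0.0378
  solve Keq expr → x = 0.002219; check Q = 3.7680e-06

Direction: forward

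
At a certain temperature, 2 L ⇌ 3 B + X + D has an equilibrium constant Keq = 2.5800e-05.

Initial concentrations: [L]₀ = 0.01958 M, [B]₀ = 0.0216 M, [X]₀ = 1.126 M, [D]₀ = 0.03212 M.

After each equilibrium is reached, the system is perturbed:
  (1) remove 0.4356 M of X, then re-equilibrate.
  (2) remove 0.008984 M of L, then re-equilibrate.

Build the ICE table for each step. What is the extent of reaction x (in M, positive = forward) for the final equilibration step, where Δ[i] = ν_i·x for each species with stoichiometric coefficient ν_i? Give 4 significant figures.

Q₀ = 9.5071e-04 vs Keq = 2.5800e-05 ⇒ Q>K, reverse
Step 1:
                   L          B          X          D
  I          0.01958     0.0216      1.126    0.03212
  C         0.008605   -0.01291  -0.004302  -0.004302
  E          0.02818   0.008693      1.122    0.02782
  solve Keq expr → x = -0.004302; check Q = 2.5800e-05
Then remove 0.4356 M of X.
Step 2:
                   L          B          X          D
  I          0.02818   0.008693     0.6861    0.02782
  C       -8.5728e-04   0.001286 4.2864e-04 4.2864e-04
  E          0.02733   0.009979     0.6865    0.02825
  solve Keq expr → x = 4.2864e-04; check Q = 2.5800e-05
Then remove 0.008984 M of L.
Step 3:
                   L          B          X          D
  I          0.01834   0.009979     0.6865    0.02825
  C         0.001276  -0.001914 -6.3806e-04 -6.3806e-04
  E          0.01962   0.008064     0.6859    0.02761
  solve Keq expr → x = -6.3806e-04; check Q = 2.5800e-05

x = -6.3806e-04 M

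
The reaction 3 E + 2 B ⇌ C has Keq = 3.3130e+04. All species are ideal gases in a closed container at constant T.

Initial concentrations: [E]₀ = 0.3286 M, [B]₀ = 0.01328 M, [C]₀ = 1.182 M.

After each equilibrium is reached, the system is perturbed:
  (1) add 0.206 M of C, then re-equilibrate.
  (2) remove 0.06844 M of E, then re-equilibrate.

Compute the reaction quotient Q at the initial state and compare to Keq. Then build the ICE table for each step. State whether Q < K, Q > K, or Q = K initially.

Q₀ = 1.8889e+05 vs Keq = 3.3130e+04 ⇒ Q>K, reverse
Step 1:
                    E           B           C
  Initial      0.3286     0.01328       1.182
  Change      0.02293     0.01529   -0.007643
  Equil        0.3515     0.02857       1.174
  solve Keq expr → x = -0.007643; check Q = 3.3130e+04
Then add 0.206 M of C.
Step 2:
                    E           B           C
  Initial      0.3515     0.02857        1.38
  Change     0.003001    0.002001      -0.001
  Equil        0.3545     0.03057       1.379
  solve Keq expr → x = -0.001; check Q = 3.3130e+04
Then remove 0.06844 M of E.
Step 3:
                    E           B           C
  Initial      0.2861     0.03057       1.379
  Change      0.01318    0.008784   -0.004392
  Equil        0.2993     0.03935       1.375
  solve Keq expr → x = -0.004392; check Q = 3.3130e+04

Q₀ = 1.8889e+05; Q > K (proceeds reverse)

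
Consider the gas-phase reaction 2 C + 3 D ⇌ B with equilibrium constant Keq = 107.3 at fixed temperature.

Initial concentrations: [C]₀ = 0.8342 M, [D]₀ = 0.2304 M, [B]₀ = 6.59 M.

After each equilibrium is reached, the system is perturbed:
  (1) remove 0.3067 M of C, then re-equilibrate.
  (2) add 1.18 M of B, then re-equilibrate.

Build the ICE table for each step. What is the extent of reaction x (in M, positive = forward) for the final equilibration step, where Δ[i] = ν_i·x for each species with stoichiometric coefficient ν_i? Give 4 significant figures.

Q₀ = 774.3 vs Keq = 107.3 ⇒ Q>K, reverse
Step 1:
                   C          D          B
  I           0.8342     0.2304       6.59
  C           0.1175     0.1762   -0.05873
  E           0.9517     0.4066      6.531
  solve Keq expr → x = -0.05873; check Q = 107.3
Then remove 0.3067 M of C.
Step 2:
                   C          D          B
  I            0.645     0.4066      6.531
  C          0.05964    0.08945   -0.02982
  E           0.7046      0.496      6.501
  solve Keq expr → x = -0.02982; check Q = 107.3
Then add 1.18 M of B.
Step 3:
                   C          D          B
  I           0.7046      0.496      7.681
  C          0.01418    0.02128  -0.007092
  E           0.7188     0.5173      7.674
  solve Keq expr → x = -0.007092; check Q = 107.3

x = -0.007092 M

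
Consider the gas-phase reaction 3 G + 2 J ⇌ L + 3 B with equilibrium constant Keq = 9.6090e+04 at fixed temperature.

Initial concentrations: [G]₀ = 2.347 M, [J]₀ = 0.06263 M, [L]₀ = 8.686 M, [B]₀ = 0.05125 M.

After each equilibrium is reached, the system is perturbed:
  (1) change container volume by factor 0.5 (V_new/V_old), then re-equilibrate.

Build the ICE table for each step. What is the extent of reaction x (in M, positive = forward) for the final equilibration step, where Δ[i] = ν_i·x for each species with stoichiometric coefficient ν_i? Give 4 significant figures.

Q₀ = 0.02306 vs Keq = 9.6090e+04 ⇒ Q<K, forward
Step 1:
                  G         J         L         B
  Initial     2.347   0.06263     8.686   0.05125
  Change   -0.09371  -0.06247   0.03124   0.09371
  Equil       2.253 1.5542e-04     8.717     0.145
  solve Keq expr → x = 0.03124; check Q = 9.6090e+04
Then change container volume by factor 0.5 (V_new/V_old).
Step 2:
                  G         J         L         B
  Initial     4.507 3.1084e-04     17.43    0.2899
  Change  -1.3632e-04 -9.0877e-05 4.5439e-05 1.3632e-04
  Equil       4.506 2.1996e-04     17.43    0.2901
  solve Keq expr → x = 4.5439e-05; check Q = 9.6090e+04

x = 4.5439e-05 M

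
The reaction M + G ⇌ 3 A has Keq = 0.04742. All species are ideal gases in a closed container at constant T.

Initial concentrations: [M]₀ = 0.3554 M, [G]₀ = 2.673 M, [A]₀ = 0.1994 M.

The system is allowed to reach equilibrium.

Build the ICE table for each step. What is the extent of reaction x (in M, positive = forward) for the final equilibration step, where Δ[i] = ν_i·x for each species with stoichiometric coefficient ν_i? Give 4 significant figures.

Q₀ = 0.008346 vs Keq = 0.04742 ⇒ Q<K, forward
Step 1:
                    M           G           A
  init         0.3554       2.673      0.1994
  Δ          -0.04611    -0.04611      0.1383
  eq           0.3093       2.627      0.3377
  solve Keq expr → x = 0.04611; check Q = 0.04742

x = 0.04611 M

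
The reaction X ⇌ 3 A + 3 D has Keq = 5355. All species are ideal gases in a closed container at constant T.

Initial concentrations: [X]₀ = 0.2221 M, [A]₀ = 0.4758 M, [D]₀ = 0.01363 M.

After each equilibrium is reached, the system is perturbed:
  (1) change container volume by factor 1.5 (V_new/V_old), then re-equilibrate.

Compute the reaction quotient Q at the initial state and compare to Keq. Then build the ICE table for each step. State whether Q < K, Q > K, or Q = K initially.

Q₀ = 1.2280e-06; Q < K (proceeds forward)

Q₀ = 1.2280e-06 vs Keq = 5355 ⇒ Q<K, forward
Step 1:
                   X          A          D
  init        0.2221     0.4758    0.01363
  Δ           -0.222      0.666      0.666
  eq      8.7286e-05      1.142     0.6797
  solve Keq expr → x = 0.222; check Q = 5355
Then change container volume by factor 1.5 (V_new/V_old).
Step 2:
                   X          A          D
  init    5.8191e-05     0.7612     0.4531
  Δ       -5.0515e-05 1.5155e-04 1.5155e-04
  eq      7.6752e-06     0.7614     0.4533
  solve Keq expr → x = 5.0515e-05; check Q = 5355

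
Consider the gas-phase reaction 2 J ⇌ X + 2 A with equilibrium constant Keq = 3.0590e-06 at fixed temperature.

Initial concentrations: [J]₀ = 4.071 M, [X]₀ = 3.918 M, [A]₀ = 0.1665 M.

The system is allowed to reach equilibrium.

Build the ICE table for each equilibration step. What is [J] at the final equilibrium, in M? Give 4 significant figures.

Q₀ = 0.006554 vs Keq = 3.0590e-06 ⇒ Q>K, reverse
Step 1:
                  J         X         A
  I           4.071     3.918    0.1665
  C          0.1627  -0.08136   -0.1627
  E           4.234     3.837   0.00378
  solve Keq expr → x = -0.08136; check Q = 3.0590e-06

[J]_eq = 4.234 M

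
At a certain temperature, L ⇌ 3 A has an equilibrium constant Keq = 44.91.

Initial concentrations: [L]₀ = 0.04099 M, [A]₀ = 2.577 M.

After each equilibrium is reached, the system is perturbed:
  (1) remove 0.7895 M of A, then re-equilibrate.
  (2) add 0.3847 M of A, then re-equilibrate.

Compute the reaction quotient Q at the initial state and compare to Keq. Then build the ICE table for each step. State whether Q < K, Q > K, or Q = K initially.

Q₀ = 417.5 vs Keq = 44.91 ⇒ Q>K, reverse
Step 1:
                   L          A
  Initial    0.04099      2.577
  Change      0.1623    -0.4869
  Equil       0.2033       2.09
  solve Keq expr → x = -0.1623; check Q = 44.91
Then remove 0.7895 M of A.
Step 2:
                   L          A
  Initial     0.2033      1.301
  Change     -0.1079     0.3237
  Equil      0.09541      1.624
  solve Keq expr → x = 0.1079; check Q = 44.91
Then add 0.3847 M of A.
Step 3:
                   L          A
  Initial    0.09541      2.009
  Change      0.0486    -0.1458
  Equil        0.144      1.863
  solve Keq expr → x = -0.0486; check Q = 44.91

Q₀ = 417.5; Q > K (proceeds reverse)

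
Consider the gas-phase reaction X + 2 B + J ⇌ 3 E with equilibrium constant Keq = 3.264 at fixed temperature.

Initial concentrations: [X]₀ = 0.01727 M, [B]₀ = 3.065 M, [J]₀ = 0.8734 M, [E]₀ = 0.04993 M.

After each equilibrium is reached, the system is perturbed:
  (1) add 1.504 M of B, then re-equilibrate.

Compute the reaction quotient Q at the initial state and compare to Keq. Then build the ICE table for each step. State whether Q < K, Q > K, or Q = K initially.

Q₀ = 8.7845e-04 vs Keq = 3.264 ⇒ Q<K, forward
Step 1:
                  X         B         J         E
  init      0.01727     3.065    0.8734   0.04993
  Δ        -0.01723  -0.03446  -0.01723   0.05169
  eq      4.0884e-05     3.031    0.8562    0.1016
  solve Keq expr → x = 0.01723; check Q = 3.264
Then add 1.504 M of B.
Step 2:
                  X         B         J         E
  init    4.0884e-05     4.535    0.8562    0.1016
  Δ       -2.2585e-05 -4.5171e-05 -2.2585e-05 6.7756e-05
  eq      1.8298e-05     4.534    0.8561    0.1017
  solve Keq expr → x = 2.2585e-05; check Q = 3.264

Q₀ = 8.7845e-04; Q < K (proceeds forward)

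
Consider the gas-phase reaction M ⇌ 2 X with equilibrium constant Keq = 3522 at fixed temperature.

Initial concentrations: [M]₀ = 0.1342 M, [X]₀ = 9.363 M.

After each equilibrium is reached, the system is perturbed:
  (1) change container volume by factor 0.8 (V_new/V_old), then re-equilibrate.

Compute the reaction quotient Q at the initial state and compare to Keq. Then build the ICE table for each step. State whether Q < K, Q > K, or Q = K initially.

Q₀ = 653.2 vs Keq = 3522 ⇒ Q<K, forward
Step 1:
                    M           X
  Initial      0.1342       9.363
  Change      -0.1081      0.2163
  Equil       0.02605       9.579
  solve Keq expr → x = 0.1081; check Q = 3522
Then change container volume by factor 0.8 (V_new/V_old).
Step 2:
                    M           X
  Initial     0.03257       11.97
  Change     0.008033    -0.01607
  Equil        0.0406       11.96
  solve Keq expr → x = -0.008033; check Q = 3522

Q₀ = 653.2; Q < K (proceeds forward)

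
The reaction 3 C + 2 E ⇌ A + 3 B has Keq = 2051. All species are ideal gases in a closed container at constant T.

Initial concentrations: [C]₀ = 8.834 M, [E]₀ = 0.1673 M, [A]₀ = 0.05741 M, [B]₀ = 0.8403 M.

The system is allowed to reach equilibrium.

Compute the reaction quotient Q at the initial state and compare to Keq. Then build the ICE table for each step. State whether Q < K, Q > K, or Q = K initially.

Q₀ = 0.001765; Q < K (proceeds forward)

Q₀ = 0.001765 vs Keq = 2051 ⇒ Q<K, forward
Step 1:
                  C         E         A         B
  init        8.834    0.1673   0.05741    0.8403
  Δ         -0.2504   -0.1669   0.08346    0.2504
  eq          8.584 3.7538e-04    0.1409     1.091
  solve Keq expr → x = 0.08346; check Q = 2051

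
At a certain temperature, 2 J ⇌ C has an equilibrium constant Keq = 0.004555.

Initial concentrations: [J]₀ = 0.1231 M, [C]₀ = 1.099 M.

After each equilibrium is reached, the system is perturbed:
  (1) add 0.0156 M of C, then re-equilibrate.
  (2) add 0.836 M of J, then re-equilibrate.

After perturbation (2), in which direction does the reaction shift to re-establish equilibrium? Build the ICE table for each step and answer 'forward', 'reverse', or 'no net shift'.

Direction: forward

Q₀ = 72.52 vs Keq = 0.004555 ⇒ Q>K, reverse
Step 1:
                    J           C
  init         0.1231       1.099
  Δ             2.151      -1.075
  eq            2.274     0.02355
  solve Keq expr → x = -1.075; check Q = 0.004555
Then add 0.0156 M of C.
Step 2:
                    J           C
  init          2.274     0.03915
  Δ           0.02995    -0.01498
  eq            2.304     0.02418
  solve Keq expr → x = -0.01498; check Q = 0.004555
Then add 0.836 M of J.
Step 3:
                    J           C
  init           3.14     0.02418
  Δ          -0.03923     0.01962
  eq            3.101     0.04379
  solve Keq expr → x = 0.01962; check Q = 0.004555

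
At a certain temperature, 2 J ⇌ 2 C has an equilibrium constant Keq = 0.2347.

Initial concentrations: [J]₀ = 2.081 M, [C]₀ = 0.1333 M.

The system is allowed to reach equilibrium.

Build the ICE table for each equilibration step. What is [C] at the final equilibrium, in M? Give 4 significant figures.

Q₀ = 0.004103 vs Keq = 0.2347 ⇒ Q<K, forward
Step 1:
                  J         C
  Initial     2.081    0.1333
  Change    -0.5893    0.5893
  Equil       1.492    0.7226
  solve Keq expr → x = 0.2947; check Q = 0.2347

[C]_eq = 0.7226 M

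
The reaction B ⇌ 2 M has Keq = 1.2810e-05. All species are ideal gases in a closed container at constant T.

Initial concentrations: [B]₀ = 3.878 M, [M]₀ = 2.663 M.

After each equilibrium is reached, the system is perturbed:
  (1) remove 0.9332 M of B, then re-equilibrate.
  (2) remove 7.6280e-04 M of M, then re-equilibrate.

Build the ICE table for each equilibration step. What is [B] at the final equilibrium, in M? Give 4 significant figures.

Q₀ = 1.829 vs Keq = 1.2810e-05 ⇒ Q>K, reverse
Step 1:
                  B         M
  I           3.878     2.663
  C           1.327    -2.655
  E           5.205  0.008166
  solve Keq expr → x = -1.327; check Q = 1.2810e-05
Then remove 0.9332 M of B.
Step 2:
                  B         M
  I           4.272  0.008166
  C       3.8388e-04 -7.6776e-04
  E           4.273  0.007398
  solve Keq expr → x = -3.8388e-04; check Q = 1.2810e-05
Then remove 7.6280e-04 M of M.
Step 3:
                  B         M
  I           4.273  0.006635
  C       -3.8123e-04 7.6247e-04
  E           4.272  0.007398
  solve Keq expr → x = 3.8123e-04; check Q = 1.2810e-05

[B]_eq = 4.272 M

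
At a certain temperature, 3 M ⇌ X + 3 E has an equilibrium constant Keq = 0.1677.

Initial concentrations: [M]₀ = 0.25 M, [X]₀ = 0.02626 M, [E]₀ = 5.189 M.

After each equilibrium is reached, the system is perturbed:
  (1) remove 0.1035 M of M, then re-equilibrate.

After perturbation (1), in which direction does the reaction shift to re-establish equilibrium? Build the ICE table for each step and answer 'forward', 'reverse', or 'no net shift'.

Direction: reverse

Q₀ = 234.8 vs Keq = 0.1677 ⇒ Q>K, reverse
Step 1:
                   M          X          E
  Initial       0.25    0.02626      5.189
  Change     0.07865   -0.02622   -0.07865
  Equil       0.3286 4.4603e-05       5.11
  solve Keq expr → x = -0.02622; check Q = 0.1677
Then remove 0.1035 M of M.
Step 2:
                   M          X          E
  Initial     0.2251 4.4603e-05       5.11
  Change  9.0733e-05 -3.0244e-05 -9.0733e-05
  Equil       0.2252 1.4359e-05       5.11
  solve Keq expr → x = -3.0244e-05; check Q = 0.1677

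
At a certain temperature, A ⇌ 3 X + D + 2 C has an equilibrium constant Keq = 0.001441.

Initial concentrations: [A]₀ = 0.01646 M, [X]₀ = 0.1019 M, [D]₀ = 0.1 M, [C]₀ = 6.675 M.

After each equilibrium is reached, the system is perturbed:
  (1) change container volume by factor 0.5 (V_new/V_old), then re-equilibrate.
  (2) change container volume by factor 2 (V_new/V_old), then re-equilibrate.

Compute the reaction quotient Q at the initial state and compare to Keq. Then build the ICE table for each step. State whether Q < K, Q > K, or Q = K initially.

Q₀ = 0.2864; Q > K (proceeds reverse)

Q₀ = 0.2864 vs Keq = 0.001441 ⇒ Q>K, reverse
Step 1:
                  A         X         D         C
  I         0.01646    0.1019       0.1     6.675
  C         0.02519  -0.07556  -0.02519  -0.05037
  E         0.04165   0.02634   0.07481     6.625
  solve Keq expr → x = -0.02519; check Q = 0.001441
Then change container volume by factor 0.5 (V_new/V_old).
Step 2:
                  A         X         D         C
  I         0.08329   0.05268    0.1496     13.25
  C         0.01162  -0.03486  -0.01162  -0.02324
  E         0.09491   0.01783     0.138     13.23
  solve Keq expr → x = -0.01162; check Q = 0.001441
Then change container volume by factor 2 (V_new/V_old).
Step 3:
                  A         X         D         C
  I         0.04746  0.008913     0.069     6.613
  C       -0.005809   0.01743  0.005809   0.01162
  E         0.04165   0.02634   0.07481     6.625
  solve Keq expr → x = 0.005809; check Q = 0.001441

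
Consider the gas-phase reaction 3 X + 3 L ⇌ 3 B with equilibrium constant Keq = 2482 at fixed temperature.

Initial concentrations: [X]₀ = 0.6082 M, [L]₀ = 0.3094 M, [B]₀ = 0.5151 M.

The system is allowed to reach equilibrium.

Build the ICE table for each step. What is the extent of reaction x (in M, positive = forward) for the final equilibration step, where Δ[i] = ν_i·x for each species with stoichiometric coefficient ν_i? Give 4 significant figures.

x = 0.06217 M

Q₀ = 20.51 vs Keq = 2482 ⇒ Q<K, forward
Step 1:
                  X         L         B
  init       0.6082    0.3094    0.5151
  Δ         -0.1865   -0.1865    0.1865
  eq         0.4217    0.1229    0.7016
  solve Keq expr → x = 0.06217; check Q = 2482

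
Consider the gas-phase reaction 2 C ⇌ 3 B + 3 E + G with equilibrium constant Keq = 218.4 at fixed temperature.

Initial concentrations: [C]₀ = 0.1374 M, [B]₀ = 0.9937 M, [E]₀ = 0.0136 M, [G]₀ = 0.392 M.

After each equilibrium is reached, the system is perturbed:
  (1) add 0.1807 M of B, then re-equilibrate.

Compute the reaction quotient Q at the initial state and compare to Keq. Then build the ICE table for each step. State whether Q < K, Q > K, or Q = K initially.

Q₀ = 5.1250e-05; Q < K (proceeds forward)

Q₀ = 5.1250e-05 vs Keq = 218.4 ⇒ Q<K, forward
Step 1:
                   C          B          E          G
  I           0.1374     0.9937     0.0136      0.392
  C          -0.1316     0.1974     0.1974    0.06581
  E         0.005771      1.191      0.211     0.4578
  solve Keq expr → x = 0.06581; check Q = 218.4
Then add 0.1807 M of B.
Step 2:
                   C          B          E          G
  I         0.005771      1.372      0.211     0.4578
  C         0.001248  -0.001872  -0.001872 -6.2394e-04
  E         0.007019       1.37     0.2092     0.4572
  solve Keq expr → x = -6.2394e-04; check Q = 218.4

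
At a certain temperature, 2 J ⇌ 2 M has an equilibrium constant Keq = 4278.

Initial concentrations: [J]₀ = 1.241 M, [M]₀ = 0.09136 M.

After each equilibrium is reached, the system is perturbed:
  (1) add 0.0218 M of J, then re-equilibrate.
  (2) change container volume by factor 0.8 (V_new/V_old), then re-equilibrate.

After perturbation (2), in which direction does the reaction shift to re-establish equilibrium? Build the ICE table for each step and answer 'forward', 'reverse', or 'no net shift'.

Q₀ = 0.00542 vs Keq = 4278 ⇒ Q<K, forward
Step 1:
                    J           M
  Initial       1.241     0.09136
  Change       -1.221       1.221
  Equil       0.02006       1.312
  solve Keq expr → x = 0.6105; check Q = 4278
Then add 0.0218 M of J.
Step 2:
                    J           M
  Initial     0.04186       1.312
  Change     -0.02147     0.02147
  Equil       0.02039       1.334
  solve Keq expr → x = 0.01074; check Q = 4278
Then change container volume by factor 0.8 (V_new/V_old).
Step 3:
                    J           M
  Initial     0.02549       1.667
  Change            0           0
  Equil       0.02549       1.667
  solve Keq expr → x = 0; check Q = 4278

Direction: no net shift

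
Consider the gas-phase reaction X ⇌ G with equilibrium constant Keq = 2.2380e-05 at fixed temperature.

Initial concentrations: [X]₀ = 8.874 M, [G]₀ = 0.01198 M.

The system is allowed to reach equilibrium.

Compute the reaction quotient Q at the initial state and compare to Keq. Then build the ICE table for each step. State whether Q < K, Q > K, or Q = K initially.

Q₀ = 0.00135; Q > K (proceeds reverse)

Q₀ = 0.00135 vs Keq = 2.2380e-05 ⇒ Q>K, reverse
Step 1:
                  X         G
  I           8.874   0.01198
  C         0.01178  -0.01178
  E           8.886 1.9886e-04
  solve Keq expr → x = -0.01178; check Q = 2.2380e-05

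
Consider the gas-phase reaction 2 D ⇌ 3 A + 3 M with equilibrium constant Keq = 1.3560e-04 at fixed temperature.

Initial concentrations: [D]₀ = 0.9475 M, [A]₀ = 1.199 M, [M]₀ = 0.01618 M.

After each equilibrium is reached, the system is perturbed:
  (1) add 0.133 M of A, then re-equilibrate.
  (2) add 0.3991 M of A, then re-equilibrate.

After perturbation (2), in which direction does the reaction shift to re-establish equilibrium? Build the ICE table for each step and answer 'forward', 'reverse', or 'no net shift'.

Direction: reverse

Q₀ = 8.1327e-06 vs Keq = 1.3560e-04 ⇒ Q<K, forward
Step 1:
                  D         A         M
  I          0.9475     1.199   0.01618
  C        -0.01593   0.02389   0.02389
  E          0.9316     1.223   0.04007
  solve Keq expr → x = 0.007964; check Q = 1.3560e-04
Then add 0.133 M of A.
Step 2:
                  D         A         M
  I          0.9316     1.356   0.04007
  C         0.00251 -0.003765 -0.003765
  E          0.9341     1.352   0.03631
  solve Keq expr → x = -0.001255; check Q = 1.3560e-04
Then add 0.3991 M of A.
Step 3:
                  D         A         M
  I          0.9341     1.751   0.03631
  C        0.005358 -0.008037 -0.008037
  E          0.9394     1.743   0.02827
  solve Keq expr → x = -0.002679; check Q = 1.3560e-04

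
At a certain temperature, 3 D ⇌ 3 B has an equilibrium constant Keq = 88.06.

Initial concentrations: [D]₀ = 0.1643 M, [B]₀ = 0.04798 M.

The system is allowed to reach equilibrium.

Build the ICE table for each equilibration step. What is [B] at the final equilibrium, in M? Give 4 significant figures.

[B]_eq = 0.1733 M

Q₀ = 0.0249 vs Keq = 88.06 ⇒ Q<K, forward
Step 1:
                    D           B
  Initial      0.1643     0.04798
  Change      -0.1253      0.1253
  Equil       0.03896      0.1733
  solve Keq expr → x = 0.04178; check Q = 88.06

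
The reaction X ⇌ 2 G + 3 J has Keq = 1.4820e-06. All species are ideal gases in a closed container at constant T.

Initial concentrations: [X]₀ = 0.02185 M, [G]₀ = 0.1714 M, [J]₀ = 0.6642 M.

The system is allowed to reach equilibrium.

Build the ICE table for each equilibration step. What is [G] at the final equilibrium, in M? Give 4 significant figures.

[G]_eq = 0.001519 M

Q₀ = 0.394 vs Keq = 1.4820e-06 ⇒ Q>K, reverse
Step 1:
                  X         G         J
  I         0.02185    0.1714    0.6642
  C         0.08494   -0.1699   -0.2548
  E          0.1068  0.001519    0.4094
  solve Keq expr → x = -0.08494; check Q = 1.4820e-06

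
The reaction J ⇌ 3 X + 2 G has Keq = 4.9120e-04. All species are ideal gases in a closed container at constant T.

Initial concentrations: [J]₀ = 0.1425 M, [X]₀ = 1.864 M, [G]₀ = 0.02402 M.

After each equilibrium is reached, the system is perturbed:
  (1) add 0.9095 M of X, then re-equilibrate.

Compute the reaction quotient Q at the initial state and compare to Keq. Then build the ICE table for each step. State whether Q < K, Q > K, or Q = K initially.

Q₀ = 0.02622; Q > K (proceeds reverse)

Q₀ = 0.02622 vs Keq = 4.9120e-04 ⇒ Q>K, reverse
Step 1:
                  J         X         G
  init       0.1425     1.864   0.02402
  Δ         0.01027   -0.0308  -0.02053
  eq         0.1528     1.833   0.00349
  solve Keq expr → x = -0.01027; check Q = 4.9120e-04
Then add 0.9095 M of X.
Step 2:
                  J         X         G
  init       0.1528     2.743   0.00349
  Δ       7.8776e-04 -0.002363 -0.001576
  eq         0.1536      2.74  0.001914
  solve Keq expr → x = -7.8776e-04; check Q = 4.9120e-04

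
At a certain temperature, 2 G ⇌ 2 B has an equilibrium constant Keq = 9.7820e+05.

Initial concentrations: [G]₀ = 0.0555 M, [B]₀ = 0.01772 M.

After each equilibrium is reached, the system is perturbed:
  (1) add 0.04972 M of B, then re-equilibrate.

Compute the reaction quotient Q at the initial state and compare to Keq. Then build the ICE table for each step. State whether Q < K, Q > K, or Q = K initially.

Q₀ = 0.1019 vs Keq = 9.7820e+05 ⇒ Q<K, forward
Step 1:
                    G           B
  Initial      0.0555     0.01772
  Change     -0.05543     0.05543
  Equil    7.3957e-05     0.07315
  solve Keq expr → x = 0.02771; check Q = 9.7820e+05
Then add 0.04972 M of B.
Step 2:
                    G           B
  Initial  7.3957e-05      0.1229
  Change   5.0220e-05 -5.0220e-05
  Equil    1.2418e-04      0.1228
  solve Keq expr → x = -2.5110e-05; check Q = 9.7820e+05

Q₀ = 0.1019; Q < K (proceeds forward)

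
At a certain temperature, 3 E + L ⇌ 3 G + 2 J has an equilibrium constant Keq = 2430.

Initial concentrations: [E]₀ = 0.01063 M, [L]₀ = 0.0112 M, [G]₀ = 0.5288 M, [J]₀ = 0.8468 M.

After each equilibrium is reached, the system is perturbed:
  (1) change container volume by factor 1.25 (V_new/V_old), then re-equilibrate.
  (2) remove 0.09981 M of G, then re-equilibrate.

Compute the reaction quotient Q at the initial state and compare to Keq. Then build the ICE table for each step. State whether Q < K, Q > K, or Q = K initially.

Q₀ = 7.8817e+06 vs Keq = 2430 ⇒ Q>K, reverse
Step 1:
                    E           L           G           J
  init        0.01063      0.0112      0.5288      0.8468
  Δ           0.07637     0.02546    -0.07637    -0.05091
  eq            0.087     0.03666      0.4524      0.7959
  solve Keq expr → x = -0.02546; check Q = 2430
Then change container volume by factor 1.25 (V_new/V_old).
Step 2:
                    E           L           G           J
  init         0.0696     0.02933      0.3619      0.6367
  Δ         -0.003375   -0.001125    0.003375     0.00225
  eq          0.06623      0.0282      0.3653       0.639
  solve Keq expr → x = 0.001125; check Q = 2430
Then remove 0.09981 M of G.
Step 3:
                    E           L           G           J
  init        0.06623      0.0282      0.2655       0.639
  Δ          -0.01257   -0.004191     0.01257    0.008382
  eq          0.05365     0.02401      0.2781      0.6473
  solve Keq expr → x = 0.004191; check Q = 2430

Q₀ = 7.8817e+06; Q > K (proceeds reverse)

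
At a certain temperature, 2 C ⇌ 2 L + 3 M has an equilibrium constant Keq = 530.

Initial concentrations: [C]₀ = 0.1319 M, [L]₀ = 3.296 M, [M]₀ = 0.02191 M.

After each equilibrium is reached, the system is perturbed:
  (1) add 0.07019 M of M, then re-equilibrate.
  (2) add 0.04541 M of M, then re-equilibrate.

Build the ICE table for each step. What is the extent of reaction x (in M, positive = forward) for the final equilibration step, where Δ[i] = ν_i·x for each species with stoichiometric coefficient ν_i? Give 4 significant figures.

x = -0.002253 M

Q₀ = 0.006568 vs Keq = 530 ⇒ Q<K, forward
Step 1:
                    C           L           M
  init         0.1319       3.296     0.02191
  Δ           -0.1186      0.1186       0.178
  eq          0.01325       3.415      0.1999
  solve Keq expr → x = 0.05932; check Q = 530
Then add 0.07019 M of M.
Step 2:
                    C           L           M
  init        0.01325       3.415      0.2701
  Δ          0.006422   -0.006422   -0.009633
  eq          0.01968       3.408      0.2604
  solve Keq expr → x = -0.003211; check Q = 530
Then add 0.04541 M of M.
Step 3:
                    C           L           M
  init        0.01968       3.408      0.3058
  Δ          0.004507   -0.004507    -0.00676
  eq          0.02418       3.404      0.2991
  solve Keq expr → x = -0.002253; check Q = 530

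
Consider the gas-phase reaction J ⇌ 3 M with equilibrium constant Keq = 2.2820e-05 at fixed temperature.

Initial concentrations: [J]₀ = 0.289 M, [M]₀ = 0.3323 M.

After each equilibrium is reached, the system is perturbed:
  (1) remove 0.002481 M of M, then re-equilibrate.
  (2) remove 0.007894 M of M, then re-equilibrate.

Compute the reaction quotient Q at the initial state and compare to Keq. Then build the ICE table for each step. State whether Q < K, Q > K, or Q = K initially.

Q₀ = 0.127 vs Keq = 2.2820e-05 ⇒ Q>K, reverse
Step 1:
                  J         M
  Initial     0.289    0.3323
  Change     0.1038   -0.3115
  Equil      0.3928   0.02077
  solve Keq expr → x = -0.1038; check Q = 2.2820e-05
Then remove 0.002481 M of M.
Step 2:
                  J         M
  Initial    0.3928   0.01829
  Change  -8.2217e-04  0.002466
  Equil       0.392   0.02076
  solve Keq expr → x = 8.2217e-04; check Q = 2.2820e-05
Then remove 0.007894 M of M.
Step 3:
                  J         M
  Initial     0.392   0.01287
  Change  -0.002616  0.007848
  Equil      0.3894   0.02071
  solve Keq expr → x = 0.002616; check Q = 2.2820e-05

Q₀ = 0.127; Q > K (proceeds reverse)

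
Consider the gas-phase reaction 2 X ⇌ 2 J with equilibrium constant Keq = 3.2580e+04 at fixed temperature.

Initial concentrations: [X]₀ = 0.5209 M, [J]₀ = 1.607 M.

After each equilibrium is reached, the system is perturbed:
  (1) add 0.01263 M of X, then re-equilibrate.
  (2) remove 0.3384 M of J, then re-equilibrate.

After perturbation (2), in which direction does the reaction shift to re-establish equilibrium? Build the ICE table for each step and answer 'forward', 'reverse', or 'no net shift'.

Q₀ = 9.518 vs Keq = 3.2580e+04 ⇒ Q<K, forward
Step 1:
                  X         J
  init       0.5209     1.607
  Δ         -0.5092    0.5092
  eq        0.01172     2.116
  solve Keq expr → x = 0.2546; check Q = 3.2580e+04
Then add 0.01263 M of X.
Step 2:
                  X         J
  init      0.02435     2.116
  Δ        -0.01256   0.01256
  eq        0.01179     2.129
  solve Keq expr → x = 0.00628; check Q = 3.2580e+04
Then remove 0.3384 M of J.
Step 3:
                  X         J
  init      0.01179      1.79
  Δ       -0.001864  0.001864
  eq       0.009929     1.792
  solve Keq expr → x = 9.3223e-04; check Q = 3.2580e+04

Direction: forward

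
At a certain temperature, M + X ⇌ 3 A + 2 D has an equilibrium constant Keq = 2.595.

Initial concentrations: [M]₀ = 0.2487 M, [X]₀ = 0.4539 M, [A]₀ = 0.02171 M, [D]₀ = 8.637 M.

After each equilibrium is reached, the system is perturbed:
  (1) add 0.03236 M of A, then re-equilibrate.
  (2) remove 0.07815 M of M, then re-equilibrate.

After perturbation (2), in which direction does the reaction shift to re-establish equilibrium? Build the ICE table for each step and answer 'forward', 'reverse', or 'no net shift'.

Direction: reverse

Q₀ = 0.006762 vs Keq = 2.595 ⇒ Q<K, forward
Step 1:
                  M         X         A         D
  init       0.2487    0.4539   0.02171     8.637
  Δ        -0.04051  -0.04051    0.1215   0.08102
  eq         0.2082    0.4134    0.1432     8.718
  solve Keq expr → x = 0.04051; check Q = 2.595
Then add 0.03236 M of A.
Step 2:
                  M         X         A         D
  init       0.2082    0.4134    0.1756     8.718
  Δ        0.009618  0.009618  -0.02885  -0.01924
  eq         0.2178     0.423    0.1467     8.699
  solve Keq expr → x = -0.009618; check Q = 2.595
Then remove 0.07815 M of M.
Step 3:
                  M         X         A         D
  init       0.1397     0.423    0.1467     8.699
  Δ        0.005911  0.005911  -0.01773  -0.01182
  eq         0.1456    0.4289     0.129     8.687
  solve Keq expr → x = -0.005911; check Q = 2.595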